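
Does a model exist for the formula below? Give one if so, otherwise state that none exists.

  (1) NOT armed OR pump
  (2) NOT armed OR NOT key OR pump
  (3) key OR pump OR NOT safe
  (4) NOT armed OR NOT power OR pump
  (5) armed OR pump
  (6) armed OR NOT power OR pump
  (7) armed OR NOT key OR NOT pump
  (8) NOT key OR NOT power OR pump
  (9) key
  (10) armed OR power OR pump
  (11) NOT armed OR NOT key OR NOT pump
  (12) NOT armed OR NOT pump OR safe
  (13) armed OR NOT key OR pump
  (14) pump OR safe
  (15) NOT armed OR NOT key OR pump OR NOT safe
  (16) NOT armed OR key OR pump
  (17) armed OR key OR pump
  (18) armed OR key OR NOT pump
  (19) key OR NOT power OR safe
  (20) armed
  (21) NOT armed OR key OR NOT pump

Case armed = True:
  (NOT armed OR pump) forces pump = True.
  (key) forces key = True.
  Clause (NOT armed OR NOT key OR NOT pump) is falsified — contradiction.
Case armed = False:
  Clause (armed) is falsified — contradiction.
Both cases fail, so the formula is unsatisfiable.

UNSATISFIABLE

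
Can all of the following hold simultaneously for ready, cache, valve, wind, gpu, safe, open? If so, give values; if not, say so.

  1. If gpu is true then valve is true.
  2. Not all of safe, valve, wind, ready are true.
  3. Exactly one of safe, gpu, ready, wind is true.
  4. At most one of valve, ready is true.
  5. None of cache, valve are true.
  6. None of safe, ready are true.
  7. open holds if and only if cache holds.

ready = False, cache = False, valve = False, wind = True, gpu = False, safe = False, open = False

  (1) gpu=F ⇒ valve: vacuous ✓
  (2) {safe, valve, wind, ready}: 1/4 true — not all ✓
  (3) {safe, gpu, ready, wind}: 1 true — exactly one ✓
  (4) {valve, ready}: 0 true — at most one ✓
  (5) {cache, valve}: 0 true — none ✓
  (6) {safe, ready}: 0 true — none ✓
  (7) open=F, cache=F — same ✓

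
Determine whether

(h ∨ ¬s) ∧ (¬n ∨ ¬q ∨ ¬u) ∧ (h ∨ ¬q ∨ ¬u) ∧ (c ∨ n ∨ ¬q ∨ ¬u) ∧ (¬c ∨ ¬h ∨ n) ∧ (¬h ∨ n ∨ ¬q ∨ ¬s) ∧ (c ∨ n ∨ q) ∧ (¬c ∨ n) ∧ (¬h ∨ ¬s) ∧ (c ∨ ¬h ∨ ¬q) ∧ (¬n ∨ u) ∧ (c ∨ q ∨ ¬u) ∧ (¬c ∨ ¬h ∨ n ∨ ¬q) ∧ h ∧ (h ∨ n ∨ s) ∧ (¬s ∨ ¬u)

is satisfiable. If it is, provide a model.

Unit clause (h) forces h = True.
In (¬h ∨ ¬s) only ¬s is left, so s = False.
Set u = True.
Try c = False:
  (c ∨ ¬h ∨ ¬q) forces q = False.
  clause (c ∨ q ∨ ¬u) is falsified — backtrack.
So c = True.
  then (¬c ∨ ¬h ∨ n) forces n = True.
  then (¬n ∨ ¬q ∨ ¬u) forces q = False.
All clauses satisfied.

h = True, u = True, s = False, c = True, n = True, q = False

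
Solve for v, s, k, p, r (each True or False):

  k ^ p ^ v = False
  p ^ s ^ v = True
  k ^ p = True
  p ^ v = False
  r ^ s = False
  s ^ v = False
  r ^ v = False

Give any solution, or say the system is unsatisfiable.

v = True, s = True, k = False, p = True, r = True

k ^ p ^ v = F ^ T ^ T = False ✓
p ^ s ^ v = T ^ T ^ T = True ✓
k ^ p = F ^ T = True ✓
p ^ v = T ^ T = False ✓
r ^ s = T ^ T = False ✓
s ^ v = T ^ T = False ✓
r ^ v = T ^ T = False ✓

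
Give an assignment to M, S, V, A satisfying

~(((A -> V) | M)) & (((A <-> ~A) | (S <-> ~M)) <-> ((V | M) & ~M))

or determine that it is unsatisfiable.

M = False; S = False; V = False; A = True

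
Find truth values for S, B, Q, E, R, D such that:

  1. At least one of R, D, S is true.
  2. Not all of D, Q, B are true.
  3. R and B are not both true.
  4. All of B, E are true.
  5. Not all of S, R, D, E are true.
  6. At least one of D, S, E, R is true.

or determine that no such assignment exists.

S: True, B: True, Q: False, E: True, R: False, D: True

  (1) {R, D, S}: 2 true — at least one ✓
  (2) {D, Q, B}: 2/3 true — not all ✓
  (3) R=F, B=T — not both ✓
  (4) {B, E}: all 2 true ✓
  (5) {S, R, D, E}: 3/4 true — not all ✓
  (6) {D, S, E, R}: 3 true — at least one ✓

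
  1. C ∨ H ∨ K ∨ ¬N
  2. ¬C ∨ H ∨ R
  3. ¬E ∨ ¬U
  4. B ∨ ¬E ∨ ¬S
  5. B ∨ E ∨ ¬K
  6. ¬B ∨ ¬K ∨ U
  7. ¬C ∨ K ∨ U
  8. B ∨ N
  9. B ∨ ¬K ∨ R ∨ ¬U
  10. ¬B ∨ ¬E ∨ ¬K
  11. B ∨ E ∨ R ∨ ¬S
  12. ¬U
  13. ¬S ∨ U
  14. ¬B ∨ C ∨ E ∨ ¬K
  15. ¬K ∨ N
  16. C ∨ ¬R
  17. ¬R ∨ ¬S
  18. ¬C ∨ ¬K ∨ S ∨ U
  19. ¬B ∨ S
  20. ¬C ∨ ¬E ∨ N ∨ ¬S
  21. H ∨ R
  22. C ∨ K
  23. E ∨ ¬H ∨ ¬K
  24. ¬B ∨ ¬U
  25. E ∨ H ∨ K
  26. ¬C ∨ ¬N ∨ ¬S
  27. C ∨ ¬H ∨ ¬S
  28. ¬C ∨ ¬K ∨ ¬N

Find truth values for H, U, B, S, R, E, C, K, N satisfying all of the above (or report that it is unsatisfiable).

H=T; U=F; B=F; S=F; R=F; E=T; C=F; K=T; N=T

Unit clause (¬U) forces U = False.
In (¬S ∨ U) only ¬S is left, so S = False.
In (¬B ∨ S) only ¬B is left, so B = False.
In (B ∨ N) only N is left, so N = True.
Set H = True.
Set R = False.
Try E = False:
  (B ∨ E ∨ ¬K) forces K = False.
  (¬C ∨ K ∨ U) forces C = False.
  clause (C ∨ K) is falsified — backtrack.
So E = True.
Set C = False.
  then (C ∨ K) forces K = True.
All clauses satisfied.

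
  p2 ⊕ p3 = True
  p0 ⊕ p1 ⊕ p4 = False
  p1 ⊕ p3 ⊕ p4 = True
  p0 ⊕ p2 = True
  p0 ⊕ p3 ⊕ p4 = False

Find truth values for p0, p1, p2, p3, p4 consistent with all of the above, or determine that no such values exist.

Adding constraints 1, 2, 3, 4 mod 2: every variable appears an even number of times on the left, so the left side is 0.
But the right sides sum to 1 (mod 2). 0 ≠ 1 — the system is inconsistent.

The formula is unsatisfiable.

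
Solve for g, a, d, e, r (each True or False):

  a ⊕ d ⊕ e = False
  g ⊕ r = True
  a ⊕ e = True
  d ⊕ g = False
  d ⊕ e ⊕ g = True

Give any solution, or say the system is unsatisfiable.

g = True; a = False; d = True; e = True; r = False

a ⊕ d ⊕ e = F ⊕ T ⊕ T = False ✓
g ⊕ r = T ⊕ F = True ✓
a ⊕ e = F ⊕ T = True ✓
d ⊕ g = T ⊕ T = False ✓
d ⊕ e ⊕ g = T ⊕ T ⊕ T = True ✓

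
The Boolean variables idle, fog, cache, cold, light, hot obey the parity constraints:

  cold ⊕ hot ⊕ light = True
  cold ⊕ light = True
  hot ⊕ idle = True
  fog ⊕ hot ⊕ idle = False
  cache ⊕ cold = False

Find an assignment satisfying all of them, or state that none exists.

idle = True, fog = True, cache = False, cold = False, light = True, hot = False

cold ⊕ hot ⊕ light = F ⊕ F ⊕ T = True ✓
cold ⊕ light = F ⊕ T = True ✓
hot ⊕ idle = F ⊕ T = True ✓
fog ⊕ hot ⊕ idle = T ⊕ F ⊕ T = False ✓
cache ⊕ cold = F ⊕ F = False ✓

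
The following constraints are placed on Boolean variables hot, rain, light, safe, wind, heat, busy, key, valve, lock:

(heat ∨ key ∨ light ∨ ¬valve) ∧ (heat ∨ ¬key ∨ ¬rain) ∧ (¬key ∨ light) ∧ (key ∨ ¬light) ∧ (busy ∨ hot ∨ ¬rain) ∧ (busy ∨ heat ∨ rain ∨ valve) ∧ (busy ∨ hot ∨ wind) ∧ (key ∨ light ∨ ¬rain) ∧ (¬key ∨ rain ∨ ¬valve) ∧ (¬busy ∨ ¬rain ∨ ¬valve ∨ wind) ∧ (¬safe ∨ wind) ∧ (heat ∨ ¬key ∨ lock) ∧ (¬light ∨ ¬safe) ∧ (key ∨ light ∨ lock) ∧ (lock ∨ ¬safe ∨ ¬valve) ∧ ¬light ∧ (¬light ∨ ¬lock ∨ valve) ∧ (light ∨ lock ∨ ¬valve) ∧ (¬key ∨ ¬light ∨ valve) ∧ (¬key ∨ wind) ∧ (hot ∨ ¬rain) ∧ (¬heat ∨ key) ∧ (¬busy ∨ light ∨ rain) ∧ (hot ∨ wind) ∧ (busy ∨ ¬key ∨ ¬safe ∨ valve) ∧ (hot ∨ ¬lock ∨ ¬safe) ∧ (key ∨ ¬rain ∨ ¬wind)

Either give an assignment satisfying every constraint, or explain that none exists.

The formula is unsatisfiable.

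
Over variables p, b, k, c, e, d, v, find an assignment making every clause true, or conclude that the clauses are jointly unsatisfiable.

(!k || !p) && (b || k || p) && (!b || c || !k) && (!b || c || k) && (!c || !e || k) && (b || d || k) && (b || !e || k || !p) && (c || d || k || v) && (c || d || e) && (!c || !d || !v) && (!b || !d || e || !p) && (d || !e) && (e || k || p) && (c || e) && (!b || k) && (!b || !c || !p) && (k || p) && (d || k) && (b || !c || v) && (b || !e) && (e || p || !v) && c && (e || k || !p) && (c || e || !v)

p: False, b: True, k: True, c: True, e: True, d: True, v: False

Unit clause (c) forces c = True.
Set p = False.
  then (k || p) forces k = True.
Set b = True.
Set e = True.
  then (d || !e) forces d = True.
  then (!c || !d || !v) forces v = False.
All clauses satisfied.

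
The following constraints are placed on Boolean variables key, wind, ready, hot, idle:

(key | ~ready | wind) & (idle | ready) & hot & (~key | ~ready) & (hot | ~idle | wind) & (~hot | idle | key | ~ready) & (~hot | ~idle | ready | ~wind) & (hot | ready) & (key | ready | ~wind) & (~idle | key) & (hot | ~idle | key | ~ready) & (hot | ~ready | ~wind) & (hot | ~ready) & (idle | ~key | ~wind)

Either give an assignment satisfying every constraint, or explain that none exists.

key=T, wind=F, ready=F, hot=T, idle=T

Unit clause (hot) forces hot = True.
Try key = False:
  (~idle | key) forces idle = False.
  (idle | ready) forces ready = True.
  clause (~hot | idle | key | ~ready) is falsified — backtrack.
So key = True.
  then (~key | ~ready) forces ready = False.
  then (idle | ready) forces idle = True.
  then (~hot | ~idle | ready | ~wind) forces wind = False.
All clauses satisfied.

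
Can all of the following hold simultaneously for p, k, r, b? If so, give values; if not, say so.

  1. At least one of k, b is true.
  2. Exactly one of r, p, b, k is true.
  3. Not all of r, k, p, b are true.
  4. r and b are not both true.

p=F, k=T, r=F, b=F

  (1) {k, b}: 1 true — at least one ✓
  (2) {r, p, b, k}: 1 true — exactly one ✓
  (3) {r, k, p, b}: 1/4 true — not all ✓
  (4) r=F, b=F — not both ✓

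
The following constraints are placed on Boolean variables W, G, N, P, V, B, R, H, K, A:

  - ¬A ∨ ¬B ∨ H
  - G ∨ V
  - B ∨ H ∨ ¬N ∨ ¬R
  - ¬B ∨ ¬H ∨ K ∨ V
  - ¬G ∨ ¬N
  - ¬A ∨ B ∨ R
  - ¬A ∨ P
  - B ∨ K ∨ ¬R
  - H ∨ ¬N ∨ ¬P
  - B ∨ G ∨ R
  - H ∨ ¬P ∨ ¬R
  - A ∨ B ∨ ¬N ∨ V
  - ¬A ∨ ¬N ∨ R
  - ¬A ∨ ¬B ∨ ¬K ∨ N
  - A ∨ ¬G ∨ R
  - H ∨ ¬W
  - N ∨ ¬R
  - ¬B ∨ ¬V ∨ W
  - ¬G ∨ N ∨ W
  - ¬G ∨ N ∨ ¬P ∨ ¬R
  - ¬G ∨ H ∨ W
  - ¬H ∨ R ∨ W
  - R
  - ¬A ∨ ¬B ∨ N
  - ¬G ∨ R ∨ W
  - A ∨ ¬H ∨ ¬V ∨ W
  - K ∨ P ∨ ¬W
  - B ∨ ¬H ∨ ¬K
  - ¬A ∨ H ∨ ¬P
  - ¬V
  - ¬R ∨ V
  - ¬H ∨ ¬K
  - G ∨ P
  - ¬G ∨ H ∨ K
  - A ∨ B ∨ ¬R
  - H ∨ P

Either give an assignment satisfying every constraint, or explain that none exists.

Case G = True:
  (¬G ∨ ¬N) forces N = False.
  (N ∨ ¬R) forces R = False.
  Clause (R) is falsified — contradiction.
Case G = False:
  (G ∨ V) forces V = True.
  Clause (¬V) is falsified — contradiction.
Both cases fail, so the formula is unsatisfiable.

UNSATISFIABLE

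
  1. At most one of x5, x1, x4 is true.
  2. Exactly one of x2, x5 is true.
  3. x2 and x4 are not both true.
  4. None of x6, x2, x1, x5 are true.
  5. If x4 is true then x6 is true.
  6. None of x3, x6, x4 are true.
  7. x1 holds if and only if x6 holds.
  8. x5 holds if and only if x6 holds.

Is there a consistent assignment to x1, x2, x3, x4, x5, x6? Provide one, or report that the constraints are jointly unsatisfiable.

Unsatisfiable

Case x2 = True:
  Constraint (4) is violated (x2=T) — contradiction.
Case x2 = False:
  (2) with x2=F forces x5 = True.
  Constraint (4) is violated (x5=T) — contradiction.
Both cases fail — unsatisfiable.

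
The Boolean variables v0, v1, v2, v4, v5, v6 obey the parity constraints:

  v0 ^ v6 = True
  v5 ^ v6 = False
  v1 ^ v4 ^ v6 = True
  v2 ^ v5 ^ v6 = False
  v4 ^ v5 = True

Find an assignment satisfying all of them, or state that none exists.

v0: False, v1: False, v2: False, v4: False, v5: True, v6: True

v0 ^ v6 = F ^ T = True ✓
v5 ^ v6 = T ^ T = False ✓
v1 ^ v4 ^ v6 = F ^ F ^ T = True ✓
v2 ^ v5 ^ v6 = F ^ T ^ T = False ✓
v4 ^ v5 = F ^ T = True ✓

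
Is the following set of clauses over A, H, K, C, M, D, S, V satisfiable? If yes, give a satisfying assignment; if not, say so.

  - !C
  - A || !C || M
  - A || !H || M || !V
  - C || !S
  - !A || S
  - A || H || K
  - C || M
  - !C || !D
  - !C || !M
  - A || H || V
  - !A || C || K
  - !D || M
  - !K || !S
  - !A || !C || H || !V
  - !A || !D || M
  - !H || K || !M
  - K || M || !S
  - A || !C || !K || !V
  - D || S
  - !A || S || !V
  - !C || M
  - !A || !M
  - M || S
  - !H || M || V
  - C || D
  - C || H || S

Unit clause (!C) forces C = False.
In (C || !S) only !S is left, so S = False.
In (!A || S) only !A is left, so A = False.
In (C || M) only M is left, so M = True.
In (D || S) only D is left, so D = True.
In (C || H || S) only H is left, so H = True.
In (!H || K || !M) only K is left, so K = True.
Set V = False.
All clauses satisfied.

A: False, H: True, K: True, C: False, M: True, D: True, S: False, V: False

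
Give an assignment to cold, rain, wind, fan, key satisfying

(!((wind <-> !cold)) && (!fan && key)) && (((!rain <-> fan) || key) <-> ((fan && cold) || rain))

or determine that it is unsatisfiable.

cold: False, rain: True, wind: False, fan: False, key: True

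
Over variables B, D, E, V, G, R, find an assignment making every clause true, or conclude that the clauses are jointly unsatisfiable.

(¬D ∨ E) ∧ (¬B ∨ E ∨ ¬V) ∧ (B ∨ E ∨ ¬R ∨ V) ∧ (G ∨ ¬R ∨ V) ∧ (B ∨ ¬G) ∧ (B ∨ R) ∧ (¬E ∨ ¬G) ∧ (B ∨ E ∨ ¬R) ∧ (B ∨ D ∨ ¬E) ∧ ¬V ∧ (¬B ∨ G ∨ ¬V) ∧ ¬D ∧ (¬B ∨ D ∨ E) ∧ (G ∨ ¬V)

Unit clause (¬V) forces V = False.
Unit clause (¬D) forces D = False.
Set B = True.
  then (¬B ∨ D ∨ E) forces E = True.
  then (¬E ∨ ¬G) forces G = False.
  then (G ∨ ¬R ∨ V) forces R = False.
All clauses satisfied.

B = True, D = False, E = True, V = False, G = False, R = False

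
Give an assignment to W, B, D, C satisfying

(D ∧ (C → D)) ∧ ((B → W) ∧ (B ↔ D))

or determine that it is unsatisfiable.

W: True, B: True, D: True, C: True

  D ∧ (C → D) = True
    C → D = True
  (B → W) ∧ (B ↔ D) = True
    B → W = True
    B ↔ D = True
Both conjuncts True, so the formula holds.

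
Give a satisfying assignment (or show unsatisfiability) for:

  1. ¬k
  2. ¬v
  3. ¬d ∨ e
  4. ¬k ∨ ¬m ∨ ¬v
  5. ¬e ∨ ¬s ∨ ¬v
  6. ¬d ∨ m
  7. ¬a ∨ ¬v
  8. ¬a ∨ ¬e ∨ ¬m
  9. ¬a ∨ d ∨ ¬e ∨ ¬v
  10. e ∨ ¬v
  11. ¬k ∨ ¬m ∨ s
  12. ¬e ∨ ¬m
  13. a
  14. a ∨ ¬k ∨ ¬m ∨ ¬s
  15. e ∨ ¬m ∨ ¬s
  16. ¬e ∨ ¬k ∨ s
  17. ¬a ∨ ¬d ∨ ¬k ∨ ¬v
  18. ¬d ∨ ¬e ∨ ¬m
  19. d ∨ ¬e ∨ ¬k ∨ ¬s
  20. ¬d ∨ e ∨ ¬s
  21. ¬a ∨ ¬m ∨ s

Unit clause (¬k) forces k = False.
Unit clause (¬v) forces v = False.
Unit clause (a) forces a = True.
Set m = False.
  then (¬d ∨ m) forces d = False.
Set s = True.
Set e = False.
All clauses satisfied.

m: False; d: False; s: True; e: False; a: True; v: False; k: False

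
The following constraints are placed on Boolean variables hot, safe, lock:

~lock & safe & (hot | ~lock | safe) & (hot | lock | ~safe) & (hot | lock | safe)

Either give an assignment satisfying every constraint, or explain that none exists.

hot: True, safe: True, lock: False

Unit clause (~lock) forces lock = False.
Unit clause (safe) forces safe = True.
In (hot | lock | ~safe) only hot is left, so hot = True.
Check each clause:
  (~lock): ~lock holds.
  (safe): safe holds.
  (hot | ~lock | safe): hot holds.
  (hot | lock | ~safe): hot holds.
  (hot | lock | safe): hot holds.
All clauses satisfied.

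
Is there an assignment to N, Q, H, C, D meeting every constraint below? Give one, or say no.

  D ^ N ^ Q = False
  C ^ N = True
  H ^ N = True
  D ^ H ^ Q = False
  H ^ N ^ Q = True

Adding constraints 1, 3, 4 mod 2: every variable appears an even number of times on the left, so the left side is 0.
But the right sides sum to 1 (mod 2). 0 ≠ 1 — the system is inconsistent.

Unsatisfiable — no assignment works.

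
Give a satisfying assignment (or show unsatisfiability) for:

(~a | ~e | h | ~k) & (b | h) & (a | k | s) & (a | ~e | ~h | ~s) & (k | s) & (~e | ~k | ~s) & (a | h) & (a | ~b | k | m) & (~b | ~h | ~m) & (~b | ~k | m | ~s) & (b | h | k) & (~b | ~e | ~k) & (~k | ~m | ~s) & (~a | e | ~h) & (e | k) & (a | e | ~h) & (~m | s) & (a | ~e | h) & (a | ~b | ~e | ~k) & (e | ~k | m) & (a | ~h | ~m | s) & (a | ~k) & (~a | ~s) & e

e=T; a=T; k=T; b=F; s=F; m=F; h=T

Unit clause (e) forces e = True.
Try a = False:
  (a | h) forces h = True.
  (a | ~e | ~h | ~s) forces s = False.
  (a | k | s) forces k = True.
  clause (a | ~k) is falsified — backtrack.
So a = True.
  then (~a | ~s) forces s = False.
  then (k | s) forces k = True.
  then (~b | ~e | ~k) forces b = False.
  then (~m | s) forces m = False.
  then (~a | ~e | h | ~k) forces h = True.
All clauses satisfied.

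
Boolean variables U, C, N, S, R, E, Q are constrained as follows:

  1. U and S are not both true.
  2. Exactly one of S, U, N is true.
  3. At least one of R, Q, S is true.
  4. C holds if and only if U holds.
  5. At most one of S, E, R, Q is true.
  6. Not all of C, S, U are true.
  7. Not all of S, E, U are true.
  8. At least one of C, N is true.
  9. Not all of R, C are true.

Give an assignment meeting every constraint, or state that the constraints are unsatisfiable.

U=T; C=T; N=F; S=F; R=F; E=F; Q=T

  (1) U=T, S=F — not both ✓
  (2) {S, U, N}: 1 true — exactly one ✓
  (3) {R, Q, S}: 1 true — at least one ✓
  (4) C=T, U=T — same ✓
  (5) {S, E, R, Q}: 1 true — at most one ✓
  (6) {C, S, U}: 2/3 true — not all ✓
  (7) {S, E, U}: 1/3 true — not all ✓
  (8) {C, N}: 1 true — at least one ✓
  (9) {R, C}: 1/2 true — not all ✓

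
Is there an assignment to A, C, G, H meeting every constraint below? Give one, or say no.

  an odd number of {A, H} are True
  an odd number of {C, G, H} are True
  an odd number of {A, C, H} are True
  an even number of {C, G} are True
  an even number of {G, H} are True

UNSATISFIABLE

Adding constraints 1, 2, 3, 5 mod 2: every variable appears an even number of times on the left, so the left side is 0.
But the right sides sum to 1 (mod 2). 0 ≠ 1 — the system is inconsistent.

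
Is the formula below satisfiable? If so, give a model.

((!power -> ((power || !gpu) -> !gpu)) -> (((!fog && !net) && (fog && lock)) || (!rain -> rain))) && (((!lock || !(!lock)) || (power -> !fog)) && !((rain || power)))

Case power = True: the conjunct !((rain || power)) becomes !((rain || True)) = False.
Case power = False: the formula simplifies to ((!gpu -> !gpu) -> (((!fog && !net) && (fog && lock)) || (!rain -> rain))) && !rain.
  rain = True: the conjunct !rain is False.
  rain = False: simplifies to (!gpu -> !gpu) -> ((!fog && !net) && (fog && lock)).
    fog = True: simplifies to !((!gpu -> !gpu)).
      gpu = True: this becomes !((False -> False)) = False.
      gpu = False: this becomes !((True -> True)) = False.
    fog = False: simplifies to !((!gpu -> !gpu)).
      gpu = True: this becomes !((False -> False)) = False.
      gpu = False: this becomes !((True -> True)) = False.
Both cases fail — unsatisfiable.

Unsatisfiable — no assignment works.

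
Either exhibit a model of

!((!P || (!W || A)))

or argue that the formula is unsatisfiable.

W = True, A = False, P = True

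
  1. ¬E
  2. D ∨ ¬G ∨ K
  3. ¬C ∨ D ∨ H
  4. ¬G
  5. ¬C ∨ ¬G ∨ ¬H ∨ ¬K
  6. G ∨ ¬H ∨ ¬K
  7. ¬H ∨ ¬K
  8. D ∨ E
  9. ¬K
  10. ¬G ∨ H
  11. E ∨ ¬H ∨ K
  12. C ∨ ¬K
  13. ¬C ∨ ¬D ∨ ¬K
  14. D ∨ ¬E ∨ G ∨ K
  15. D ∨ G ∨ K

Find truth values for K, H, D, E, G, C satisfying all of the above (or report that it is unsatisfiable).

K = False, H = False, D = True, E = False, G = False, C = True

Unit clause (¬E) forces E = False.
Unit clause (¬G) forces G = False.
In (D ∨ E) only D is left, so D = True.
Unit clause (¬K) forces K = False.
In (E ∨ ¬H ∨ K) only ¬H is left, so H = False.
Set C = True.
All clauses satisfied.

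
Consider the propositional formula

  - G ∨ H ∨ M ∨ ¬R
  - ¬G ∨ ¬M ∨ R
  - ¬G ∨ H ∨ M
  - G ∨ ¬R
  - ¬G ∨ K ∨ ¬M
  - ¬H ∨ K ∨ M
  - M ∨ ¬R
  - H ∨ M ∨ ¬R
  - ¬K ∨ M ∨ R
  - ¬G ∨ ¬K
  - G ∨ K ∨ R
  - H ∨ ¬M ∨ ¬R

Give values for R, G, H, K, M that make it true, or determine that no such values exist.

R = False, G = False, H = True, K = True, M = True

Set R = False.
Try G = True:
  (¬G ∨ ¬M ∨ R) forces M = False.
  (¬G ∨ H ∨ M) forces H = True.
  (¬H ∨ K ∨ M) forces K = True.
  clause (¬K ∨ M ∨ R) is falsified — backtrack.
So G = False.
  then (G ∨ K ∨ R) forces K = True.
  then (¬K ∨ M ∨ R) forces M = True.
Set H = True.
All clauses satisfied.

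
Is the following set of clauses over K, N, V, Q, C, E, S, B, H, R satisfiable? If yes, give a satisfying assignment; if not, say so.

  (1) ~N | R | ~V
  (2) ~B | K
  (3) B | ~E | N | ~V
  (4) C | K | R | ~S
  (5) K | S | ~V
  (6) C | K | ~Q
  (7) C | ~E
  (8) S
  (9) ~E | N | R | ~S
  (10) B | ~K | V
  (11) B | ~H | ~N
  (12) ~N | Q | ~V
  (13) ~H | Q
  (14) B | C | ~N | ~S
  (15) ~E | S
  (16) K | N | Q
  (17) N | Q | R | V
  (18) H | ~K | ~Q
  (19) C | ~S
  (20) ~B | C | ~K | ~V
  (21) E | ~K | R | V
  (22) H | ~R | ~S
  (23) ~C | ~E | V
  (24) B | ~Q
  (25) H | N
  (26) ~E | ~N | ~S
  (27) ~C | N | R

K=T; N=T; V=T; Q=T; C=T; E=F; S=T; B=T; H=T; R=T

Unit clause (S) forces S = True.
In (C | ~S) only C is left, so C = True.
Set K = True.
Set N = True.
  then (~E | ~N | ~S) forces E = False.
Set V = True.
  then (~N | R | ~V) forces R = True.
  then (~N | Q | ~V) forces Q = True.
  then (H | ~K | ~Q) forces H = True.
  then (B | ~Q) forces B = True.
All clauses satisfied.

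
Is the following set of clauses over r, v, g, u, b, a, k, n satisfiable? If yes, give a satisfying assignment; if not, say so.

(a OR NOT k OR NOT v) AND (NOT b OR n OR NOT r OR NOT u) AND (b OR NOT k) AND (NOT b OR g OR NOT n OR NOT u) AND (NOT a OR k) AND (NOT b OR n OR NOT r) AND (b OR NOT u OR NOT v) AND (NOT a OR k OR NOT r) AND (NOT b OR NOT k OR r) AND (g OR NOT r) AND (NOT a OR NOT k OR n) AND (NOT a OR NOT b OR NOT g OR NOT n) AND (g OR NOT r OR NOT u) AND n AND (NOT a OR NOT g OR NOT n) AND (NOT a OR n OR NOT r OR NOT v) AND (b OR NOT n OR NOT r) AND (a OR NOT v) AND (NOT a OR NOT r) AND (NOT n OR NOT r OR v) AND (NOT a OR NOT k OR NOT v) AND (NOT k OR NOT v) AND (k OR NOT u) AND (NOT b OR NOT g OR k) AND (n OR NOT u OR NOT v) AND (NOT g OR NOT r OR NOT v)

Unit clause (n) forces n = True.
Try r = True:
  (g OR NOT r) forces g = True.
  (NOT a OR NOT g OR NOT n) forces a = False.
  (b OR NOT n OR NOT r) forces b = True.
  (a OR NOT v) forces v = False.
  clause (NOT n OR NOT r OR v) is falsified — backtrack.
So r = False.
Try v = True:
  (a OR NOT v) forces a = True.
  (NOT a OR k) forces k = True.
  clause (NOT a OR NOT k OR NOT v) is falsified — backtrack.
So v = False.
Set g = False.
Set u = False.
Set b = True.
  then (NOT b OR NOT k OR r) forces k = False.
  then (NOT a OR k) forces a = False.
All clauses satisfied.

r = False; v = False; g = False; u = False; b = True; a = False; k = False; n = True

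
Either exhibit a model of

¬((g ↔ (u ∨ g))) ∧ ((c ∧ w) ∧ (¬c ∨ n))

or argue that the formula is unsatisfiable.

g=F, n=T, u=T, c=T, w=T

  ¬((g ↔ (u ∨ g))) = True
    g ↔ (u ∨ g) = False
      u ∨ g = True
  (c ∧ w) ∧ (¬c ∨ n) = True
    c ∧ w = True
    ¬c ∨ n = True
      ¬c = False
Both conjuncts True, so the formula holds.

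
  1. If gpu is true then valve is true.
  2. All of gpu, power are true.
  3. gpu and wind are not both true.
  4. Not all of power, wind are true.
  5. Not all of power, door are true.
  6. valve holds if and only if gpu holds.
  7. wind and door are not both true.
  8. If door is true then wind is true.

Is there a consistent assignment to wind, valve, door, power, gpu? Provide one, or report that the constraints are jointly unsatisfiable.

wind = False, valve = True, door = False, power = True, gpu = True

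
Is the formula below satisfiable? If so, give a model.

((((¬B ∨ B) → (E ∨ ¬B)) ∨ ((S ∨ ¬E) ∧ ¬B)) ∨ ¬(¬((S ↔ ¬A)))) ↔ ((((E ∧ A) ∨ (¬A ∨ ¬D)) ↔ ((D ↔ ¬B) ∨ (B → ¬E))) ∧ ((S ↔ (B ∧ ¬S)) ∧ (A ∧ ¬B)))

B = True, A = True, D = False, E = False, S = True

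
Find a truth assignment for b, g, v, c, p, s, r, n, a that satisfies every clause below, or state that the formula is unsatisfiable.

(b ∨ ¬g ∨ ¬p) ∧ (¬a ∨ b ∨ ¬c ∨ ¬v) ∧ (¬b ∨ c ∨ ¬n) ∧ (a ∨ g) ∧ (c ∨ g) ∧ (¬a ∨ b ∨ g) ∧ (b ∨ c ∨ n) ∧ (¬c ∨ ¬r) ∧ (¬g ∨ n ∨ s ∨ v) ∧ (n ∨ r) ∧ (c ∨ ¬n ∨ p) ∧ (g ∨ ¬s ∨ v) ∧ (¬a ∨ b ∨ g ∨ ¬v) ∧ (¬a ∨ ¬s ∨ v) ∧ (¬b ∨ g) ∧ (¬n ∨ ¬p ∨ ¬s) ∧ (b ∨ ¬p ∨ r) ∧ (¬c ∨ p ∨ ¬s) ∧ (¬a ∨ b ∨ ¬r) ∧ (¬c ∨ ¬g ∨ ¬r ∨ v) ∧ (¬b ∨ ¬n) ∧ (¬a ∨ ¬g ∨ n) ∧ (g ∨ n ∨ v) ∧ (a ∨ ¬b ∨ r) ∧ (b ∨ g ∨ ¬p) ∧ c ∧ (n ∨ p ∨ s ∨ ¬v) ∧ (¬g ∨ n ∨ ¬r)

Unit clause (c) forces c = True.
In (¬c ∨ ¬r) only ¬r is left, so r = False.
In (n ∨ r) only n is left, so n = True.
In (¬b ∨ ¬n) only ¬b is left, so b = False.
In (b ∨ ¬p ∨ r) only ¬p is left, so p = False.
In (¬c ∨ p ∨ ¬s) only ¬s is left, so s = False.
Try g = False:
  (a ∨ g) forces a = True.
  clause (¬a ∨ b ∨ g) is falsified — backtrack.
So g = True.
Set v = False.
Set a = False.
All clauses satisfied.

b = False, g = True, v = False, c = True, p = False, s = False, r = False, n = True, a = False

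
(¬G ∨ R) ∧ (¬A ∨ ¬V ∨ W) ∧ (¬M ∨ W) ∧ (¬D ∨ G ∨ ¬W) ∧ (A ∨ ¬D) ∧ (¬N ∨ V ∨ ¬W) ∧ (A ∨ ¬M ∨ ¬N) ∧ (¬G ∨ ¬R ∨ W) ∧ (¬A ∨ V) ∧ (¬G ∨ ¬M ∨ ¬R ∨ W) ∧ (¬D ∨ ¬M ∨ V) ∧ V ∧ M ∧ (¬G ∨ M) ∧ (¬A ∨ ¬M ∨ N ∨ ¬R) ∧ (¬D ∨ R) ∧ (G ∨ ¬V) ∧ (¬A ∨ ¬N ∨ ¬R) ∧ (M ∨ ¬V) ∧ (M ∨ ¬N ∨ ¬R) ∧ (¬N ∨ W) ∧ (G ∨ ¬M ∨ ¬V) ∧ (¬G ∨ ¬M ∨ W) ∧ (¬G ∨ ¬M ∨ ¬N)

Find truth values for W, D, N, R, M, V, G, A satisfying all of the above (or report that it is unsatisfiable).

W=T; D=F; N=F; R=T; M=T; V=T; G=T; A=F

Unit clause (V) forces V = True.
Unit clause (M) forces M = True.
In (G ∨ ¬V) only G is left, so G = True.
In (¬G ∨ ¬M ∨ W) only W is left, so W = True.
In (¬G ∨ ¬M ∨ ¬N) only ¬N is left, so N = False.
In (¬G ∨ R) only R is left, so R = True.
In (¬A ∨ ¬M ∨ N ∨ ¬R) only ¬A is left, so A = False.
In (A ∨ ¬D) only ¬D is left, so D = False.
All clauses satisfied.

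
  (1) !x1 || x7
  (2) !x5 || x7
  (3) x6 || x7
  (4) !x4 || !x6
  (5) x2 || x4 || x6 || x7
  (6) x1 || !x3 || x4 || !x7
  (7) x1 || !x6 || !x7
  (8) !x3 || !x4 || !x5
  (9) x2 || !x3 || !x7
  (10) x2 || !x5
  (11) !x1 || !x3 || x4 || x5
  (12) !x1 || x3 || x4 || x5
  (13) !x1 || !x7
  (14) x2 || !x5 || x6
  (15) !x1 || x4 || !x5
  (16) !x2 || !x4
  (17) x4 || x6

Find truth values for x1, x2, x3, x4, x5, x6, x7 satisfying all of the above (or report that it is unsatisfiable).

Try x1 = True:
  (!x1 || x7) forces x7 = True.
  clause (!x1 || !x7) is falsified — backtrack.
So x1 = False.
Set x2 = False.
  then (x2 || !x5) forces x5 = False.
Set x3 = False.
Set x4 = False.
  then (x4 || x6) forces x6 = True.
  then (x1 || !x6 || !x7) forces x7 = False.
All clauses satisfied.

x1: False, x2: False, x3: False, x4: False, x5: False, x6: True, x7: False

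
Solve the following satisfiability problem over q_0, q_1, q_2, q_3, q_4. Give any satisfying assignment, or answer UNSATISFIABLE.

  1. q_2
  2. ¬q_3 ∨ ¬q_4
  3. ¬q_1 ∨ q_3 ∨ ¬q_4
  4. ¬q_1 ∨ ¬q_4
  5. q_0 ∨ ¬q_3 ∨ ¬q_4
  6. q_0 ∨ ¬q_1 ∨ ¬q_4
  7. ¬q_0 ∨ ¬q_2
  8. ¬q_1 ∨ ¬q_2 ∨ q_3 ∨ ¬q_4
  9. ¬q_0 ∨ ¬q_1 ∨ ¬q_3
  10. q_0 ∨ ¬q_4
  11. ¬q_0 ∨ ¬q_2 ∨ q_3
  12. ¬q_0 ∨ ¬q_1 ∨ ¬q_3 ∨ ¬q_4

q_0: False; q_1: True; q_2: True; q_3: True; q_4: False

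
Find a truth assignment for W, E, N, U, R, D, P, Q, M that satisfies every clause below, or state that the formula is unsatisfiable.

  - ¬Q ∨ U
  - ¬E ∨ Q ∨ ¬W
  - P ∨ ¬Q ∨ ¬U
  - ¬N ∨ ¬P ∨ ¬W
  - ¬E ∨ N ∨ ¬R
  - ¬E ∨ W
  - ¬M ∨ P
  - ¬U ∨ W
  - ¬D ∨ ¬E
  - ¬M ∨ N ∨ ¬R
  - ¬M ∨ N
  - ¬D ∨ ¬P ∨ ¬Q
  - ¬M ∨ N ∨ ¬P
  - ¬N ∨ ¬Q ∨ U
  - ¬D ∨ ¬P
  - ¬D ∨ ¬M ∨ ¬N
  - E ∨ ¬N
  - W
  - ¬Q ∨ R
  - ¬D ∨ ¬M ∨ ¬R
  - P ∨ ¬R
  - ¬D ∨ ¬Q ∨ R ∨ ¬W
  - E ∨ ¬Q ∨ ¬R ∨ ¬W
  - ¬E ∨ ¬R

W = True; E = False; N = False; U = False; R = False; D = False; P = False; Q = False; M = False

Unit clause (W) forces W = True.
Set E = False.
  then (E ∨ ¬N) forces N = False.
  then (¬M ∨ N) forces M = False.
Set U = False.
  then (¬Q ∨ U) forces Q = False.
Set R = False.
Set D = False.
Set P = False.
All clauses satisfied.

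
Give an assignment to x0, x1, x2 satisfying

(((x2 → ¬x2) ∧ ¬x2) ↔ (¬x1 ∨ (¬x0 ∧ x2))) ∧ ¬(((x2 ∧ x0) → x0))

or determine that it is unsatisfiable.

The formula is unsatisfiable.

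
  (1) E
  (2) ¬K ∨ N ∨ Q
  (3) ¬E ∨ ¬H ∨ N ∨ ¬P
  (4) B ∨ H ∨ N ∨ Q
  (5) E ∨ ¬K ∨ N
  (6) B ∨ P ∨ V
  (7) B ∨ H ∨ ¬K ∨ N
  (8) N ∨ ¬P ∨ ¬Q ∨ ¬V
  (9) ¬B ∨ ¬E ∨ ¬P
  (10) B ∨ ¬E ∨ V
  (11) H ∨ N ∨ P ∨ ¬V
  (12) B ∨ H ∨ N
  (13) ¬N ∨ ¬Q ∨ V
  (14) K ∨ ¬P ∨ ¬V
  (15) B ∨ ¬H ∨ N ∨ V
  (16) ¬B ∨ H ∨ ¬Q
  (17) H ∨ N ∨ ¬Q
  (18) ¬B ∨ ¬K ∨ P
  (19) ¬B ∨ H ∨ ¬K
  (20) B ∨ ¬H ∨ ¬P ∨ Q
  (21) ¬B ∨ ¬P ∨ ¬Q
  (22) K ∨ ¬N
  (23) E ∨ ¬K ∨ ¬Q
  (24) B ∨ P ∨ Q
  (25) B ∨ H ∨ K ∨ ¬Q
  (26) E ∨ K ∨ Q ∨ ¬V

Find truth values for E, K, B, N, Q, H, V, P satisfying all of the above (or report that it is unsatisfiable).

E = True; K = True; B = False; N = True; Q = False; H = False; V = True; P = True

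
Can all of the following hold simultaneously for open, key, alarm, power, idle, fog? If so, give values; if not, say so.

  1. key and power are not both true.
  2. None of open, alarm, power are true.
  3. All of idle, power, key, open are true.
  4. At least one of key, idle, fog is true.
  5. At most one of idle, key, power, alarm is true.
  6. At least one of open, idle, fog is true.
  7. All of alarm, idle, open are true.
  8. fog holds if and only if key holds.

Unsatisfiable

Case open = True:
  Constraint (2) is violated (open=T) — contradiction.
Case open = False:
  Constraint (3) is violated (open=F) — contradiction.
Both cases fail — unsatisfiable.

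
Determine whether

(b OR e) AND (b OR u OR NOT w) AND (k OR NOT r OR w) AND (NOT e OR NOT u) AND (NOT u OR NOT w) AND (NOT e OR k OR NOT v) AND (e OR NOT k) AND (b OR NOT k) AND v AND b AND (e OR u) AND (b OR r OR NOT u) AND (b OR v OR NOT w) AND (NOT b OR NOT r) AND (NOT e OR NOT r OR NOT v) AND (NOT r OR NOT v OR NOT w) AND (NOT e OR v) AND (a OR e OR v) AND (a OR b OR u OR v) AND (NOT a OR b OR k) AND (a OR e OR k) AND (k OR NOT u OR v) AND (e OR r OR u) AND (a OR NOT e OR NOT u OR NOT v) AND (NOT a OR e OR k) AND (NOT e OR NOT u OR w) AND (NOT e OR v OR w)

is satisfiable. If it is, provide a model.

b = True, e = True, w = True, u = False, k = True, v = True, a = True, r = False

Unit clause (v) forces v = True.
Unit clause (b) forces b = True.
In (NOT b OR NOT r) only NOT r is left, so r = False.
Try e = False:
  (e OR NOT k) forces k = False.
  (e OR u) forces u = True.
  (NOT u OR NOT w) forces w = False.
  (a OR e OR k) forces a = True.
  clause (NOT a OR e OR k) is falsified — backtrack.
So e = True.
  then (NOT e OR NOT u) forces u = False.
  then (NOT e OR k OR NOT v) forces k = True.
Set w = True.
Set a = True.
All clauses satisfied.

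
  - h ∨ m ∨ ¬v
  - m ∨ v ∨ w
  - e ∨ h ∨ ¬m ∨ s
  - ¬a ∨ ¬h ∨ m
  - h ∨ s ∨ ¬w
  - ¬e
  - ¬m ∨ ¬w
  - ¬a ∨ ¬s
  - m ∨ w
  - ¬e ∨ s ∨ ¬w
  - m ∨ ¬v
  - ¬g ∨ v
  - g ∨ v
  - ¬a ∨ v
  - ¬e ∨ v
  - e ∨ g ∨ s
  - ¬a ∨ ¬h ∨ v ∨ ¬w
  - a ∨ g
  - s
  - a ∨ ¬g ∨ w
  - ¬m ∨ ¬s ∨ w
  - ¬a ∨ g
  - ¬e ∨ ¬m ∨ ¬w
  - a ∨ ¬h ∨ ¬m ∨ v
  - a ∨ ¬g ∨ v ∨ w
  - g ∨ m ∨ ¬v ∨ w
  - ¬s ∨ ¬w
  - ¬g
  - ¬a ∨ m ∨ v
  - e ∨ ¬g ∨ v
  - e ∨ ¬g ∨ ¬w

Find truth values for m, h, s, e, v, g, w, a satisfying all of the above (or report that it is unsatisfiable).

Case s = True:
  (¬e) forces e = False.
  (¬a ∨ ¬s) forces a = False.
  (a ∨ g) forces g = True.
  Clause (¬g) is falsified — contradiction.
Case s = False:
  Clause (s) is falsified — contradiction.
Both cases fail, so the formula is unsatisfiable.

No satisfying assignment exists.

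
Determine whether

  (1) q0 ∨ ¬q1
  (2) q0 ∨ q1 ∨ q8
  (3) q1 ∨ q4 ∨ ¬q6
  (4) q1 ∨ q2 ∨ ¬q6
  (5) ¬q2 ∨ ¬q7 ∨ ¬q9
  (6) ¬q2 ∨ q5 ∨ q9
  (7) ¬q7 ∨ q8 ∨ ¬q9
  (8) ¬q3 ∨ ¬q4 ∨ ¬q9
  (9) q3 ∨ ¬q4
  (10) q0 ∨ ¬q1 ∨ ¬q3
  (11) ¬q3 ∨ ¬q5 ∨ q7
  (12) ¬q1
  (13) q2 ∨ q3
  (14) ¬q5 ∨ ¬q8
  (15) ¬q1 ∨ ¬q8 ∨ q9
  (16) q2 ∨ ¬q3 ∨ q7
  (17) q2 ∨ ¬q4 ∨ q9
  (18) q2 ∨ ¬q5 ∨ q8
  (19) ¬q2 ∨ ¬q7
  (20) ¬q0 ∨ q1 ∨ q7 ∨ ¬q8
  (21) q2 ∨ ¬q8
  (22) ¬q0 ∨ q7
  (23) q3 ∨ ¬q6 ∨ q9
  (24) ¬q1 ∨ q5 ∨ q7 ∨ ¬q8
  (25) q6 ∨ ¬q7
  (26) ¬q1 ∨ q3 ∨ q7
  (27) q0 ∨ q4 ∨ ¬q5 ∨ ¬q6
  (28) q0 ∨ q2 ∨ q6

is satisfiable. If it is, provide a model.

Unit clause (¬q1) forces q1 = False.
Try q0 = True:
  (¬q0 ∨ q7) forces q7 = True.
  (¬q2 ∨ ¬q7) forces q2 = False.
  (q1 ∨ q2 ∨ ¬q6) forces q6 = False.
  clause (q6 ∨ ¬q7) is falsified — backtrack.
So q0 = False.
  then (q0 ∨ q1 ∨ q8) forces q8 = True.
  then (¬q5 ∨ ¬q8) forces q5 = False.
  then (q2 ∨ ¬q8) forces q2 = True.
  then (¬q2 ∨ q5 ∨ q9) forces q9 = True.
  then (¬q2 ∨ ¬q7) forces q7 = False.
Set q3 = False.
  then (q3 ∨ ¬q4) forces q4 = False.
  then (q1 ∨ q4 ∨ ¬q6) forces q6 = False.
All clauses satisfied.

q0: False, q1: False, q2: True, q3: False, q4: False, q5: False, q6: False, q7: False, q8: True, q9: True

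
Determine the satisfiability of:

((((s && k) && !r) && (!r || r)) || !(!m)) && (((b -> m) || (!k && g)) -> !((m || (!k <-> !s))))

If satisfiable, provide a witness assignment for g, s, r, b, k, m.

g=T, s=T, r=F, b=T, k=T, m=F

  (((s && k) && !r) && (!r || r)) || !(!m) = True
    ((s && k) && !r) && (!r || r) = True
      (s && k) && !r = True
        s && k = True
        !r = True
      !r || r = True
        !r = True
    !(!m) = False
      !m = True
  ((b -> m) || (!k && g)) -> !((m || (!k <-> !s))) = True
    (b -> m) || (!k && g) = False
      b -> m = False
      !k && g = False
        !k = False
    !((m || (!k <-> !s))) = False
      m || (!k <-> !s) = True
        !k <-> !s = True
          !k = False
          !s = False
Both conjuncts True, so the formula holds.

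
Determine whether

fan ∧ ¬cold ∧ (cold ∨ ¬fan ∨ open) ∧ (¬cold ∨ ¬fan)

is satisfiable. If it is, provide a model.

Unit clause (fan) forces fan = True.
Unit clause (¬cold) forces cold = False.
In (cold ∨ ¬fan ∨ open) only open is left, so open = True.
Check each clause:
  (fan): fan holds.
  (¬cold): ¬cold holds.
  (cold ∨ ¬fan ∨ open): open holds.
  (¬cold ∨ ¬fan): ¬cold holds.
All clauses satisfied.

open=T, cold=F, fan=T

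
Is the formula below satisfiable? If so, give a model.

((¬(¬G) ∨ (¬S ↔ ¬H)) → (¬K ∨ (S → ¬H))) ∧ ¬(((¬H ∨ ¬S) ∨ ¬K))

Case H = True: the formula simplifies to ((¬(¬G) ∨ S) → (¬K ∨ ¬S)) ∧ ¬((¬S ∨ ¬K)).
  S = True: simplifies to ¬K ∧ ¬(¬K).
    K = True: the conjunct ¬K is False.
    K = False: the conjunct ¬(¬K) becomes ¬(¬False) = False.
  S = False: the conjunct ¬((¬S ∨ ¬K)) becomes ¬((True ∨ ¬K)) = False.
Case H = False: the conjunct ¬(((¬H ∨ ¬S) ∨ ¬K)) becomes ¬((True ∨ ¬K)) = False.
Both cases fail — unsatisfiable.

No satisfying assignment exists.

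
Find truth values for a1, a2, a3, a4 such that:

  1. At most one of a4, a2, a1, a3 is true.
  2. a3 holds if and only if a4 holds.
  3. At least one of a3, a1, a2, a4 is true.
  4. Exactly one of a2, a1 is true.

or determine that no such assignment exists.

a1=T, a2=F, a3=F, a4=F

  (1) {a4, a2, a1, a3}: 1 true — at most one ✓
  (2) a3=F, a4=F — same ✓
  (3) {a3, a1, a2, a4}: 1 true — at least one ✓
  (4) {a2, a1}: 1 true — exactly one ✓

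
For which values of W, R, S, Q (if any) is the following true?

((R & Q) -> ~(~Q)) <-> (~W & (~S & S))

No satisfying assignment exists.

Case Q = True: the formula simplifies to ~W & (~S & S).
  S = True: the conjunct ~S is False.
  S = False: the conjunct S is False.
Case Q = False: the formula simplifies to ~W & (~S & S).
  S = True: the conjunct ~S is False.
  S = False: the conjunct S is False.
Both cases fail — unsatisfiable.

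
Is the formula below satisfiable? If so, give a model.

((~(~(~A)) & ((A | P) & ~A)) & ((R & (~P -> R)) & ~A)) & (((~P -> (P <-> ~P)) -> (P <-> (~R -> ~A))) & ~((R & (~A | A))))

No satisfying assignment exists.

Case A = True: the conjunct ~(~(~A)) becomes ~(~False) = False.
Case A = False: the formula simplifies to (P & (R & (~P -> R))) & (((~P -> (P <-> ~P)) -> P) & ~R).
  R = True: the conjunct ~R is False.
  R = False: the conjunct R is False.
Both cases fail — unsatisfiable.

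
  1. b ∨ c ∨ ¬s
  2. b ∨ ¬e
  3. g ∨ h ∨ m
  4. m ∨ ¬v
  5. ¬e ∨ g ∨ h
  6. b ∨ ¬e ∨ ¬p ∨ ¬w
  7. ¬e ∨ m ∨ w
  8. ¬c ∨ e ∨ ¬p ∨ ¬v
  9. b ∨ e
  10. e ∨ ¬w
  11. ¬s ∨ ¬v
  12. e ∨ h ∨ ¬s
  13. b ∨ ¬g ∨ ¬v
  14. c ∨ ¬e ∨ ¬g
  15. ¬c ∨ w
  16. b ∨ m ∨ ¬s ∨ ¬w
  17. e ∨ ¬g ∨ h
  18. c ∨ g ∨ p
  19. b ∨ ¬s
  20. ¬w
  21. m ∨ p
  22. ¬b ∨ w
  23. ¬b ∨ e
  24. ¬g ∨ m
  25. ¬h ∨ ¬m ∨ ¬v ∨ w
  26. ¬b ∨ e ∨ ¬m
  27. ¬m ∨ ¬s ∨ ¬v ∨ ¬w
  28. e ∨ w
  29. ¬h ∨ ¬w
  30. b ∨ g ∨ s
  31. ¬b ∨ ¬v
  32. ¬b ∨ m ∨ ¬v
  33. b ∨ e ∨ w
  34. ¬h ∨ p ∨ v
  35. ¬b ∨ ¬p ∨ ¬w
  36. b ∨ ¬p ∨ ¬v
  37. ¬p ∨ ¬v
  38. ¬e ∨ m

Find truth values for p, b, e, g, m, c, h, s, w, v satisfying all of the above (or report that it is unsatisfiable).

The formula is unsatisfiable.

Case b = True:
  (¬w) forces w = False.
  Clause (¬b ∨ w) is falsified — contradiction.
Case b = False:
  (b ∨ ¬e) forces e = False.
  Clause (b ∨ e) is falsified — contradiction.
Both cases fail, so the formula is unsatisfiable.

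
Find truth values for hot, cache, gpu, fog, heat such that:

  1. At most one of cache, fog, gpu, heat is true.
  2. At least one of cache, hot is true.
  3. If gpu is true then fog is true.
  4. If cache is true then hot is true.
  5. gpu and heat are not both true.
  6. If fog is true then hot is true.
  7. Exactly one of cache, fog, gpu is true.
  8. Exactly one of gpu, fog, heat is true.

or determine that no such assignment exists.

hot = True; cache = False; gpu = False; fog = True; heat = False

  (1) {cache, fog, gpu, heat}: 1 true — at most one ✓
  (2) {cache, hot}: 1 true — at least one ✓
  (3) gpu=F ⇒ fog: vacuous ✓
  (4) cache=F ⇒ hot: vacuous ✓
  (5) gpu=F, heat=F — not both ✓
  (6) fog=T ⇒ hot: T ✓
  (7) {cache, fog, gpu}: 1 true — exactly one ✓
  (8) {gpu, fog, heat}: 1 true — exactly one ✓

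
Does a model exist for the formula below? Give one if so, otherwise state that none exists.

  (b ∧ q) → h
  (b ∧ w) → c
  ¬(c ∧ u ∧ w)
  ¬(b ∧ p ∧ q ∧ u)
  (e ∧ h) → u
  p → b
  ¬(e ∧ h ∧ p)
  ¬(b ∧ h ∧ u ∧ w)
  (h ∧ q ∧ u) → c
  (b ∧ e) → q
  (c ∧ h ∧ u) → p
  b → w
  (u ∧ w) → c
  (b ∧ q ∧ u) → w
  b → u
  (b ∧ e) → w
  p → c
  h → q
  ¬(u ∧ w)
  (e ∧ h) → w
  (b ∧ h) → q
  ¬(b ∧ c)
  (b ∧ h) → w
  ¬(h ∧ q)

b = False, h = False, w = False, e = True, u = False, p = False, c = True, q = False

Set b = False.
  then (b ∨ ¬p) forces p = False.
Try h = True:
  (¬h ∨ ¬q) forces q = False.
  clause (¬h ∨ q) is falsified — backtrack.
So h = False.
Set w = False.
Set e = True.
Set u = False.
Set c = True.
Set q = False.
All clauses satisfied.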